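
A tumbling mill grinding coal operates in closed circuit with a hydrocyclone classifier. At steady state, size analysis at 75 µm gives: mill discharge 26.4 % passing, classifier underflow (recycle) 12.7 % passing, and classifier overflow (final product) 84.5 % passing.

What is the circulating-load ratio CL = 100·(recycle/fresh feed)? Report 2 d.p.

CL = 424.09 %

Two-product formula at 75 µm:
d + r·d = r·u + o → r(d−u) = o−d
r = (84.5 − 26.4)/(26.4 − 12.7) = 58.1/13.7 = 4.2409
CL = 100·r = 424.09 %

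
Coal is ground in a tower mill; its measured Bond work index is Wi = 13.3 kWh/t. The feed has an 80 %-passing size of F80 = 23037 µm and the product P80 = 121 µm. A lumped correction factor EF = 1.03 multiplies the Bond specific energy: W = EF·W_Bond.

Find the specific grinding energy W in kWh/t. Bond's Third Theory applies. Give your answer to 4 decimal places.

W = 11.5511 kWh/t

Bond:  W = 10 Wi (1/√P − 1/√F)
1/√121 = 0.090909;  1/√23037 = 0.006589
W = 10·13.3·(0.090909 − 0.006589) = 11.2146 kWh/t
W_actual = 1.03 × 11.2146 = 11.5511 kWh/t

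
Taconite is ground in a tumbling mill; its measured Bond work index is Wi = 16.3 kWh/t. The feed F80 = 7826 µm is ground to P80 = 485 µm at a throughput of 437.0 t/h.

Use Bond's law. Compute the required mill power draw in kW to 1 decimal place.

P = 2429.2 kW

Bond:  W = 10 Wi (1/√P − 1/√F)
W = 10·16.3·(1/√485 − 1/√7826) = 10·16.3·(0.034104) = 5.5589 kWh/t
Mill draw = 5.5589 × 437.0 = 2429.2 kW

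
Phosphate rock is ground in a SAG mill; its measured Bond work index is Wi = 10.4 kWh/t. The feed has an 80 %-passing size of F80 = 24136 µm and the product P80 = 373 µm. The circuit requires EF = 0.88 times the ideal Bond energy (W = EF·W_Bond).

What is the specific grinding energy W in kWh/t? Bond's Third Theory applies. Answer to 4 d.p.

W = 10 Wi (1/√P80 − 1/√F80)  [Bond]
1/√373 = 0.051778;  1/√24136 = 0.006437
W = 10·10.4·(0.051778 − 0.006437) = 4.7155 kWh/t
Corrected W = EF·W_Bond = 0.88·4.7155 = 4.1496 kWh/t

W = 4.1496 kWh/t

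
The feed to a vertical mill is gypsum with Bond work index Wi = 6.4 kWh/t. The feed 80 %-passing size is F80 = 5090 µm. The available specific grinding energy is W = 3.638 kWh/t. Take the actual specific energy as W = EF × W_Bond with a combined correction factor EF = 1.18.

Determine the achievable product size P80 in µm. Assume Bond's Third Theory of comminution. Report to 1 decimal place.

W = 10 Wi (P80^-0.5 − F80^-0.5)
W_Bond = W / EF = 3.638 / 1.18 = 3.0831 kWh/t
⇒ 1/√P80 = W_Bond/(10 Wi) + 1/√F80
  = 3.0831/(10·6.4) + 1/√5090 = 0.048173 + 0.014017 = 0.062189
P80 = (1/0.062189)² = 16.0800² = 258.57 µm

P80 = 258.6 µm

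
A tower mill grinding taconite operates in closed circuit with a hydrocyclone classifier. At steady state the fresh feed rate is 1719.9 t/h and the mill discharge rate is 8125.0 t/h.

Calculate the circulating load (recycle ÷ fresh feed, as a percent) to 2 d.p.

Mill node: discharge = fresh + recycle.
R = M − F = 8125.0 − 1719.9 = 6405.1 t/h
CL = 100·R/F = 100·6405.1/1719.9 = 372.41 %

CL = 372.41 %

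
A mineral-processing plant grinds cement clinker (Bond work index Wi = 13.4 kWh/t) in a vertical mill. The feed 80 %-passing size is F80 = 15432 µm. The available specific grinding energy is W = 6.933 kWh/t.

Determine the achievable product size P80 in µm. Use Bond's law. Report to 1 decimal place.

P80 = 279.7 µm

W_Bond = 10·Wi·(1/√P₈₀ − 1/√F₈₀)
P80^-0.5 = F80^-0.5 + W/(10 Wi)
  = 6.9330/(10·13.4) + 1/√15432 = 0.051739 + 0.008050 = 0.059789
P80 = (1/0.059789)² = 16.7256² = 279.74 µm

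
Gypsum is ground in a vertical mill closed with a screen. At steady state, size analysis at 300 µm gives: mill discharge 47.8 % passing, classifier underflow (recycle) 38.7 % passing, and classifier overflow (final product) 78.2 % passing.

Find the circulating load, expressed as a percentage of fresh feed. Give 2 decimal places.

CL = 334.07 %

Balance %-passing 300 µm (r = R/F):
d + r·d = r·u + o → r(d−u) = o−d
r = (78.2 − 47.8)/(47.8 − 38.7) = 30.4/9.1 = 3.3407
CL = 100·r = 334.07 %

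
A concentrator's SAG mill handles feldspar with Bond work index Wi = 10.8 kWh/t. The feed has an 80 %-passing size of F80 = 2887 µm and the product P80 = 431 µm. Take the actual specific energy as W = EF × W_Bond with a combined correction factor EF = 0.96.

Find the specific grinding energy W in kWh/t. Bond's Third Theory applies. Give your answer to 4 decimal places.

W = 10·Wi·[P80^(−½) − F80^(−½)]
1/√431 = 0.048168;  1/√2887 = 0.018611
W = 10·10.8·(0.048168 − 0.018611) = 3.1922 kWh/t
With EF = 0.96: W = 3.1922·0.96 = 3.0645 kWh/t

W = 3.0645 kWh/t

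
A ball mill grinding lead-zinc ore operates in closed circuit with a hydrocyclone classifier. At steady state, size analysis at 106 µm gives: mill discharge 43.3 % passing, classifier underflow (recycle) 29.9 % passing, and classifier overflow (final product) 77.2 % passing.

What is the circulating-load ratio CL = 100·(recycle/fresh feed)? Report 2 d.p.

Classifier node, passing 106 µm:
(1+r)·d = r·u + o ⇒ r = (o−d)/(d−u)
r = (77.2 − 43.3)/(43.3 − 29.9) = 33.9/13.4 = 2.5299
CL = 100·r = 252.99 %

CL = 252.99 %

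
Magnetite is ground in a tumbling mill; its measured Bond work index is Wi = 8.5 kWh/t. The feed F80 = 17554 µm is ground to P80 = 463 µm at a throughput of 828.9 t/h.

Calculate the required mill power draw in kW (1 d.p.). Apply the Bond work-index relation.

W = 10 Wi (P80^-0.5 − F80^-0.5)
W = 10·8.5·(1/√463 − 1/√17554) = 10·8.5·(0.038926) = 3.3087 kWh/t
Power = W × throughput = 3.3087 kWh/t × 828.9 t/h = 2742.6 kW

P = 2742.6 kW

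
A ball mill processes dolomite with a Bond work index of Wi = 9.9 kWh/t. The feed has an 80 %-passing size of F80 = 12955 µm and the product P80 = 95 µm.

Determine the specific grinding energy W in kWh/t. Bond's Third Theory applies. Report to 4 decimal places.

W = 9.2874 kWh/t

W = 10 Wi (1/√P80 − 1/√F80)  [Bond]
1/√95 = 0.102598;  1/√12955 = 0.008786
W = 10·9.9·(0.102598 − 0.008786) = 9.2874 kWh/t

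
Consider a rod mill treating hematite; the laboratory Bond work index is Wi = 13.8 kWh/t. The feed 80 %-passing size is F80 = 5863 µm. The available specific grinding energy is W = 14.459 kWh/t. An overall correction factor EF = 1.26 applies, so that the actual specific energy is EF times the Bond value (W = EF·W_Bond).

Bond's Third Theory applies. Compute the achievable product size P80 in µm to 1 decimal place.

P80 = 108.0 µm

W = 10·Wi·[P80^(−½) − F80^(−½)]
W_Bond = W / EF = 14.459 / 1.26 = 11.4754 kWh/t
P80^(−½) = W_Bond/(10 Wi) + F80^(−½)
  = 11.4754/(10·13.8) + 1/√5863 = 0.083155 + 0.013060 = 0.096215
P80 = (1/0.096215)² = 10.3934² = 108.02 µm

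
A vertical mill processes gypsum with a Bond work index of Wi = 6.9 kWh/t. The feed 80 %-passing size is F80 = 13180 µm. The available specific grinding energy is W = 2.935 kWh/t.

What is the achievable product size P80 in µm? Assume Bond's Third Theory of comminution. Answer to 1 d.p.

P80 = 380.8 µm

W = 10·Wi·(P80^(-½) − F80^(-½))
1/√P80 = 1/√F80 + W/(10·Wi)
  = 2.9350/(10·6.9) + 1/√13180 = 0.042536 + 0.008710 = 0.051247
P80 = (1/0.051247)² = 19.5134² = 380.77 µm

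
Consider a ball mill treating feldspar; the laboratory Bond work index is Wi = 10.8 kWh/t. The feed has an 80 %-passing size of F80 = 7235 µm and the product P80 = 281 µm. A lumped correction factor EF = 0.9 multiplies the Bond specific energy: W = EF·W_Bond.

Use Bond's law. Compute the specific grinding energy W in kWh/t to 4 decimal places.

W = 4.6557 kWh/t

W = 10 Wi (1/√P80 − 1/√F80)  [Bond]
1/√281 = 0.059655;  1/√7235 = 0.011757
W = 10·10.8·(0.059655 − 0.011757) = 5.1730 kWh/t
W_actual = 0.9 × 5.1730 = 4.6557 kWh/t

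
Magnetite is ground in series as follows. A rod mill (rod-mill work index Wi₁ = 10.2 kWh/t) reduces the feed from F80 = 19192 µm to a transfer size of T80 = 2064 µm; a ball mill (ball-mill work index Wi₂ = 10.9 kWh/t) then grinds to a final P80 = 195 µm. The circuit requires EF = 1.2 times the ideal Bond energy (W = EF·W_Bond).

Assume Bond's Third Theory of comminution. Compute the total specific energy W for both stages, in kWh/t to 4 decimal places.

W = 8.2984 kWh/t

W = 10 Wi / √P80 − 10 Wi / √F80
Stage 1 (19192→2064 µm, Wi₁=10.2): W₁ = 10·10.2·(0.022011 − 0.007218) = 1.5089 kWh/t
Stage 2 (2064→195 µm, Wi₂=10.9): W₂ = 10·10.9·(0.071611 − 0.022011) = 5.4064 kWh/t
W = W₁ + W₂ = 1.5089 + 5.4064 = 6.9153 kWh/t
With EF = 1.2: W = 6.9153·1.2 = 8.2984 kWh/t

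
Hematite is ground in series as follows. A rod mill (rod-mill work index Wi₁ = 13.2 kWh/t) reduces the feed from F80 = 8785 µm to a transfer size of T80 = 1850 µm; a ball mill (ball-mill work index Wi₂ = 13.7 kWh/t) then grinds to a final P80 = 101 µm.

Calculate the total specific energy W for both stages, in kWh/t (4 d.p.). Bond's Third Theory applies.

W = 10·Wi·[P80^(−½) − F80^(−½)]
Stage 1 (8785→1850 µm, Wi₁=13.2): W₁ = 10·13.2·(0.023250 − 0.010669) = 1.6606 kWh/t
Stage 2 (1850→101 µm, Wi₂=13.7): W₂ = 10·13.7·(0.099504 − 0.023250) = 10.4468 kWh/t
W = W₁ + W₂ = 1.6606 + 10.4468 = 12.1074 kWh/t

W = 12.1074 kWh/t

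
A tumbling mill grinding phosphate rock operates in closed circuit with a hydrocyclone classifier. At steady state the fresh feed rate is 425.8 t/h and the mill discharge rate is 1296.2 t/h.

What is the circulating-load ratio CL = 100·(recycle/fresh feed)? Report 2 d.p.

CL = 204.42 %

Mill node: discharge = fresh + recycle.
R = M − F = 1296.2 − 425.8 = 870.4 t/h
CL = 100·R/F = 100·870.4/425.8 = 204.42 %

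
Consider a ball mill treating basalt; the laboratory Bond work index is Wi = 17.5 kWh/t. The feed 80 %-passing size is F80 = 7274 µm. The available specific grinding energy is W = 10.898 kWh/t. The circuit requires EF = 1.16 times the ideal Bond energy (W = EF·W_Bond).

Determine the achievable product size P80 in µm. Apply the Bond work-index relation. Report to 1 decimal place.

W = 10 Wi (P80^-0.5 − F80^-0.5)
W_Bond = W / EF = 10.898 / 1.16 = 9.3948 kWh/t
⇒ 1/√P80 = W_Bond/(10 Wi) + 1/√F80
  = 9.3948/(10·17.5) + 1/√7274 = 0.053685 + 0.011725 = 0.065410
P80 = (1/0.065410)² = 15.2882² = 233.73 µm

P80 = 233.7 µm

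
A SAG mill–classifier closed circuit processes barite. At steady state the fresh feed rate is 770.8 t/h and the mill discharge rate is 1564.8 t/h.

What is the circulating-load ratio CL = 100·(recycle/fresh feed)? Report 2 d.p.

CL = 103.01 %

M = F + R at steady state, so:
R = M − F = 1564.8 − 770.8 = 794.0 t/h
CL = 100·R/F = 100·794.0/770.8 = 103.01 %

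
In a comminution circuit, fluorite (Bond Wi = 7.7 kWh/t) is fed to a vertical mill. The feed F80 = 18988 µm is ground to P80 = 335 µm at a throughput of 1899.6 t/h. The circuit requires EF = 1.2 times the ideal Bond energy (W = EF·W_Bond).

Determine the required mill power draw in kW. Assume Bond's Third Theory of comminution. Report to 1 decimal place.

W_Bond = 10·Wi·(1/√P₈₀ − 1/√F₈₀)
W = 10·7.7·(1/√335 − 1/√18988) = 10·7.7·(0.047379) = 3.6482 kWh/t
Corrected W = EF·W_Bond = 1.2·3.6482 = 4.3778 kWh/t
P_mill = W·ṁ = 4.3778·1899.6 = 8316.1 kW

P = 8316.1 kW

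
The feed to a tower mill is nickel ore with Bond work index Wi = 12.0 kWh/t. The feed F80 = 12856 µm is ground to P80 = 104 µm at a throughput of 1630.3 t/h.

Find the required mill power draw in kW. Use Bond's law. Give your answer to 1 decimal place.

Bond: W = 10·Wi·(1/√P80 − 1/√F80)
W = 10·12.0·(1/√104 − 1/√12856) = 10·12.0·(0.089239) = 10.7086 kWh/t
P = W·T = 10.7086·1630.3 = 17458.3 kW

P = 17458.3 kW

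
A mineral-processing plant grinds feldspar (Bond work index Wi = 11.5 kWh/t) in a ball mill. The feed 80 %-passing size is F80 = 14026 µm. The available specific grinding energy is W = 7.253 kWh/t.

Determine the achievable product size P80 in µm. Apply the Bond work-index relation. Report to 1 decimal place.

P80 = 195.5 µm

W = 10 Wi (1/√P80 − 1/√F80)  [Bond]
P80^-0.5 = F80^-0.5 + W/(10 Wi)
  = 7.2530/(10·11.5) + 1/√14026 = 0.063070 + 0.008444 = 0.071513
P80 = (1/0.071513)² = 13.9834² = 195.54 µm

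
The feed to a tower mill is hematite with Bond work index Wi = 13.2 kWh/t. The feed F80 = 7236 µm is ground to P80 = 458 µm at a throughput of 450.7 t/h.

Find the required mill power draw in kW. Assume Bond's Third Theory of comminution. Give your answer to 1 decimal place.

W = 10·Wi·(P80^(-½) − F80^(-½))
W = 10·13.2·(1/√458 − 1/√7236) = 10·13.2·(0.034971) = 4.6162 kWh/t
Mill draw = 4.6162 × 450.7 = 2080.5 kW

P = 2080.5 kW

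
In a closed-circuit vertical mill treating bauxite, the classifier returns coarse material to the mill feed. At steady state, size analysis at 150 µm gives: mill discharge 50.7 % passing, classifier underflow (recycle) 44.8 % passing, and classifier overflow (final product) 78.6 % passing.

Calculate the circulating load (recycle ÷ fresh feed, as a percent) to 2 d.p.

Mass balance on the −150 µm fraction:
d + r·d = r·u + o → r(d−u) = o−d
r = (78.6 − 50.7)/(50.7 − 44.8) = 27.9/5.9 = 4.7288
CL = 100·r = 472.88 %

CL = 472.88 %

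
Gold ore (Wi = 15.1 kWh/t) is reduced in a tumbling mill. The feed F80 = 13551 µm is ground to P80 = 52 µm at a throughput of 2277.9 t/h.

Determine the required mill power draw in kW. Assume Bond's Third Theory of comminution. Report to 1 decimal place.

P = 44744.3 kW

Bond: W = 10·Wi·(1/√P80 − 1/√F80)
W = 10·15.1·(1/√52 − 1/√13551) = 10·15.1·(0.130085) = 19.6428 kWh/t
Power = W × throughput = 19.6428 kWh/t × 2277.9 t/h = 44744.3 kW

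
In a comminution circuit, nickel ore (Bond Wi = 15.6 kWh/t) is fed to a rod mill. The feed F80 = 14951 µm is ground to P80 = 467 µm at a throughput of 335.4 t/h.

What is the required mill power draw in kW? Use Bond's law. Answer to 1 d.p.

W = 10 Wi / √P80 − 10 Wi / √F80
W = 10·15.6·(1/√467 − 1/√14951) = 10·15.6·(0.038096) = 5.9430 kWh/t
Power = W × throughput = 5.9430 kWh/t × 335.4 t/h = 1993.3 kW

P = 1993.3 kW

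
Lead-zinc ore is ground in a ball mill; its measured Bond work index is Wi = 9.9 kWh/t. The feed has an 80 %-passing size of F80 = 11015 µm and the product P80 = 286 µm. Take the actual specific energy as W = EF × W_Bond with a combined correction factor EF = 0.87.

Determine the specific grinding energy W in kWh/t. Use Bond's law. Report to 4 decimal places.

W = 4.2723 kWh/t

W = 10 Wi / √P80 − 10 Wi / √F80
1/√286 = 0.059131;  1/√11015 = 0.009528
W = 10·9.9·(0.059131 − 0.009528) = 4.9107 kWh/t
Corrected W = EF·W_Bond = 0.87·4.9107 = 4.2723 kWh/t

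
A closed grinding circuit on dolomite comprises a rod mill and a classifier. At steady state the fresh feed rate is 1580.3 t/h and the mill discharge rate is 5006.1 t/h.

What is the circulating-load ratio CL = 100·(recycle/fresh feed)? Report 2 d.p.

CL = 216.78 %

Mill node: discharge = fresh + recycle.
R = M − F = 5006.1 − 1580.3 = 3425.8 t/h
CL = 100·R/F = 100·3425.8/1580.3 = 216.78 %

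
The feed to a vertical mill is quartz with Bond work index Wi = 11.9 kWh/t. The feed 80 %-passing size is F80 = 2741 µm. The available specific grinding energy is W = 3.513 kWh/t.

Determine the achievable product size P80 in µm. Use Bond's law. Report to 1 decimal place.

Bond:  W = 10 Wi (1/√P − 1/√F)
⇒ 1/√P80 = W/(10 Wi) + 1/√F80
  = 3.5130/(10·11.9) + 1/√2741 = 0.029521 + 0.019101 = 0.048622
P80 = (1/0.048622)² = 20.5670² = 423.00 µm

P80 = 423.0 µm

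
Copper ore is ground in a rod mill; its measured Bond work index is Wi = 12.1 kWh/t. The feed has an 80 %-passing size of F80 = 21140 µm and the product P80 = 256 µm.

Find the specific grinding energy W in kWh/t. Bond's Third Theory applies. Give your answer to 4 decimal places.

W = 6.7303 kWh/t

W = 10·Wi·[P80^(−½) − F80^(−½)]
1/√256 = 0.062500;  1/√21140 = 0.006878
W = 10·12.1·(0.062500 − 0.006878) = 6.7303 kWh/t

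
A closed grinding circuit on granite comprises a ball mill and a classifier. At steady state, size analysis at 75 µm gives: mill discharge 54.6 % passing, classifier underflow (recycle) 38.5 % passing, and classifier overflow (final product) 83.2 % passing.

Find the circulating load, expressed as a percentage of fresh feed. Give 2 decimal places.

Classifier node, passing 75 µm:
d + r·d = r·u + o → r(d−u) = o−d
r = (83.2 − 54.6)/(54.6 − 38.5) = 28.6/16.1 = 1.7764
CL = 100·r = 177.64 %

CL = 177.64 %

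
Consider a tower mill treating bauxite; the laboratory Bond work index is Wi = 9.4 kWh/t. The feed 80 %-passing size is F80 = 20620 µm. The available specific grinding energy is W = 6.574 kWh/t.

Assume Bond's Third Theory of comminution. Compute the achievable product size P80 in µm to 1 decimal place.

P80 = 169.1 µm

W = 10 Wi (1/√P80 − 1/√F80)  [Bond]
P80^(−½) = W/(10 Wi) + F80^(−½)
  = 6.5740/(10·9.4) + 1/√20620 = 0.069936 + 0.006964 = 0.076900
P80 = (1/0.076900)² = 13.0039² = 169.10 µm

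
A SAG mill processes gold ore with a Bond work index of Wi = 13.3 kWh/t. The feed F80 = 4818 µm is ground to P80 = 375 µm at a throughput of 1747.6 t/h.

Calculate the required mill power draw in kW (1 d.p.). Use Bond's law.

W = 10·Wi·[P80^(−½) − F80^(−½)]
W = 10·13.3·(1/√375 − 1/√4818) = 10·13.3·(0.037233) = 4.9520 kWh/t
P_mill = W·ṁ = 4.9520·1747.6 = 8654.1 kW

P = 8654.1 kW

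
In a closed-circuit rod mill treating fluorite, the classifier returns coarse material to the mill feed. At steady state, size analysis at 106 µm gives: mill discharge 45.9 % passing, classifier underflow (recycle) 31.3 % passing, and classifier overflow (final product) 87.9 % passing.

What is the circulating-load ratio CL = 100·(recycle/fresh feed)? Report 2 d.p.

Balance %-passing 106 µm (r = R/F):
(1+r)·d = r·u + o ⇒ r = (o−d)/(d−u)
r = (87.9 − 45.9)/(45.9 − 31.3) = 42.0/14.6 = 2.8767
CL = 100·r = 287.67 %

CL = 287.67 %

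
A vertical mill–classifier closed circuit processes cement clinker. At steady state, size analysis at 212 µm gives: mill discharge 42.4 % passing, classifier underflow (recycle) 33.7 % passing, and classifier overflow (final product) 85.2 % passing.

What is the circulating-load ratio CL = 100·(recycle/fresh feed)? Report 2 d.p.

Classifier node, passing 212 µm:
(1+r)·d = r·u + o ⇒ r = (o−d)/(d−u)
r = (85.2 − 42.4)/(42.4 − 33.7) = 42.8/8.7 = 4.9195
CL = 100·r = 491.95 %

CL = 491.95 %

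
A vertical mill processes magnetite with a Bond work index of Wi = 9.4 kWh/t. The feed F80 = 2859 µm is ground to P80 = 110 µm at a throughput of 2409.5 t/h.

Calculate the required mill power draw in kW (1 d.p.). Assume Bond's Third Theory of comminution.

P = 17359.3 kW

W = 10·Wi·[P80^(−½) − F80^(−½)]
W = 10·9.4·(1/√110 − 1/√2859) = 10·9.4·(0.076644) = 7.2045 kWh/t
Mill draw = 7.2045 × 2409.5 = 17359.3 kW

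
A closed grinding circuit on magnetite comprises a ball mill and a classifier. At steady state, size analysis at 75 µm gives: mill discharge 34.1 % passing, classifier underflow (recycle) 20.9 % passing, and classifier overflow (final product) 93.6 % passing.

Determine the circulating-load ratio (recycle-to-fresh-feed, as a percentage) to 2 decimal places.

CL = 450.76 %

Classifier node, passing 75 µm:
(1+r)d = ru + o → r = (o−d)/(d−u)
r = (93.6 − 34.1)/(34.1 − 20.9) = 59.5/13.2 = 4.5076
CL = 100·r = 450.76 %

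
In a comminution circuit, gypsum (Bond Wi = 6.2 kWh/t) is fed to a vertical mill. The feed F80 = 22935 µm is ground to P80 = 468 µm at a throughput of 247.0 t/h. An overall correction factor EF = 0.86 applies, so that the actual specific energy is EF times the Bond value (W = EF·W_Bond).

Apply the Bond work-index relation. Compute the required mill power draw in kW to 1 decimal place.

W = 10 Wi (1/√P80 − 1/√F80)  [Bond]
W = 10·6.2·(1/√468 − 1/√22935) = 10·6.2·(0.039622) = 2.4566 kWh/t
Apply correction: 2.4566 × 0.86 = 2.1126 kWh/t
P = W·T = 2.1126·247.0 = 521.8 kW

P = 521.8 kW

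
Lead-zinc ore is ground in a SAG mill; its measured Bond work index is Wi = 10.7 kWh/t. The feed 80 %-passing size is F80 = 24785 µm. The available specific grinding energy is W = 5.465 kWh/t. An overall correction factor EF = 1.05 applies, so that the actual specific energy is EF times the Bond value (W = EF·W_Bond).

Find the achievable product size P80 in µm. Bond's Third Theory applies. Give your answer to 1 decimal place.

P80 = 330.6 µm

W = 10·Wi·[P80^(−½) − F80^(−½)]
W_Bond = W / EF = 5.465 / 1.05 = 5.2048 kWh/t
⇒ 1/√P80 = W_Bond/(10 Wi) + 1/√F80
  = 5.2048/(10·10.7) + 1/√24785 = 0.048643 + 0.006352 = 0.054995
P80 = (1/0.054995)² = 18.1836² = 330.64 µm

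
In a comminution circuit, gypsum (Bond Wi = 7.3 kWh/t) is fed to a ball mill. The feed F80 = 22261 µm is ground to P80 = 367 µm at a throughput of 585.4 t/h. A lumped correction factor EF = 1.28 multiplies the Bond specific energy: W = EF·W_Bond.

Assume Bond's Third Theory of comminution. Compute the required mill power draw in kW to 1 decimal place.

P = 2488.7 kW

W = 10 Wi (P80^-0.5 − F80^-0.5)
W = 10·7.3·(1/√367 − 1/√22261) = 10·7.3·(0.045497) = 3.3213 kWh/t
Corrected W = EF·W_Bond = 1.28·3.3213 = 4.2513 kWh/t
P = W·T = 4.2513·585.4 = 2488.7 kW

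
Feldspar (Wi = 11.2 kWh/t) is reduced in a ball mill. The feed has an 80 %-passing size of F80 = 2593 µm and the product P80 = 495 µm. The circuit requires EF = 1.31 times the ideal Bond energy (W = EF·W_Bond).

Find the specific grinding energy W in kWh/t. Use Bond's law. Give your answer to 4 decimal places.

W = 10 Wi (P80^-0.5 − F80^-0.5)
1/√495 = 0.044947;  1/√2593 = 0.019638
W = 10·11.2·(0.044947 − 0.019638) = 2.8346 kWh/t
Corrected W = EF·W_Bond = 1.31·2.8346 = 3.7133 kWh/t

W = 3.7133 kWh/t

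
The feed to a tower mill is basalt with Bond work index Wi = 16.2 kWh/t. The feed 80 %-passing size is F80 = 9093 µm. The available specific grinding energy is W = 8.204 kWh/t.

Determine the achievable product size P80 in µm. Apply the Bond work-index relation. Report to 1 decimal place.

P80 = 267.6 µm

W = 10·Wi·(P80^(-½) − F80^(-½))
P80^(−½) = W/(10 Wi) + F80^(−½)
  = 8.2040/(10·16.2) + 1/√9093 = 0.050642 + 0.010487 = 0.061129
P80 = (1/0.061129)² = 16.3589² = 267.61 µm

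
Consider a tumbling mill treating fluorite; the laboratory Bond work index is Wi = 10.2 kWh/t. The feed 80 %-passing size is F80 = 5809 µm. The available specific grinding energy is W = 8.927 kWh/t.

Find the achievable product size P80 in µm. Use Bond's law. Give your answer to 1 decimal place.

W = 10 Wi (P80^-0.5 − F80^-0.5)
P80^-0.5 = F80^-0.5 + W/(10 Wi)
  = 8.9270/(10·10.2) + 1/√5809 = 0.087520 + 0.013120 = 0.100640
P80 = (1/0.100640)² = 9.9364² = 98.73 µm

P80 = 98.7 µm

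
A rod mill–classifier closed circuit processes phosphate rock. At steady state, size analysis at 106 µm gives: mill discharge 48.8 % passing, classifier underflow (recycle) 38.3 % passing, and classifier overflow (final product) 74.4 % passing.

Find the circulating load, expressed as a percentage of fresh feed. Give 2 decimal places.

Classifier node, passing 106 µm:
(1+r)d = ru + o → r = (o−d)/(d−u)
r = (74.4 − 48.8)/(48.8 − 38.3) = 25.6/10.5 = 2.4381
CL = 100·r = 243.81 %

CL = 243.81 %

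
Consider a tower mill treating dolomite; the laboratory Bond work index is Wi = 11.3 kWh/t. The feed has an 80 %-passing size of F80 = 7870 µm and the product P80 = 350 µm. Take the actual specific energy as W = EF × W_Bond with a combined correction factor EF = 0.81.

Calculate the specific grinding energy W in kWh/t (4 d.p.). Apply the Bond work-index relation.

W_Bond = 10·Wi·(1/√P₈₀ − 1/√F₈₀)
1/√350 = 0.053452;  1/√7870 = 0.011272
W = 10·11.3·(0.053452 − 0.011272) = 4.7663 kWh/t
Corrected W = EF·W_Bond = 0.81·4.7663 = 3.8607 kWh/t

W = 3.8607 kWh/t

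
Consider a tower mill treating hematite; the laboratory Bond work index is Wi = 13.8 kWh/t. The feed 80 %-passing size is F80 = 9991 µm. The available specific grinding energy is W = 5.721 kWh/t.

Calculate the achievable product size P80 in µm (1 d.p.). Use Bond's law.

W = 10·Wi·(P80^(-½) − F80^(-½))
⇒ 1/√P80 = W/(10 Wi) + 1/√F80
  = 5.7210/(10·13.8) + 1/√9991 = 0.041457 + 0.010005 = 0.051461
P80 = (1/0.051461)² = 19.4322² = 377.61 µm

P80 = 377.6 µm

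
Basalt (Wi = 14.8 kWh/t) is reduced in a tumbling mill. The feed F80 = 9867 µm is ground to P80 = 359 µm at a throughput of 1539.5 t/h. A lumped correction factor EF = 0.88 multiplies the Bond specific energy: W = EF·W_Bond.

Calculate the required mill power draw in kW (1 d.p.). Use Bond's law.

Bond:  W = 10 Wi (1/√P − 1/√F)
W = 10·14.8·(1/√359 − 1/√9867) = 10·14.8·(0.042711) = 6.3212 kWh/t
With EF = 0.88: W = 6.3212·0.88 = 5.5627 kWh/t
P_mill = W·ṁ = 5.5627·1539.5 = 8563.7 kW

P = 8563.7 kW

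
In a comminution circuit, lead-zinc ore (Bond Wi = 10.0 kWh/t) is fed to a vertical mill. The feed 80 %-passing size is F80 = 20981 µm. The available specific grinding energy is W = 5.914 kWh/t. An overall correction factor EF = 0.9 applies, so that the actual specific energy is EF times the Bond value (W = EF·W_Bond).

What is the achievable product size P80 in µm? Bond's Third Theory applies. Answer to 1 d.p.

W = 10 Wi (1/√P80 − 1/√F80)  [Bond]
W_Bond = W / EF = 5.914 / 0.9 = 6.5711 kWh/t
⇒ 1/√P80 = W_Bond/(10 Wi) + 1/√F80
  = 6.5711/(10·10.0) + 1/√20981 = 0.065711 + 0.006904 = 0.072615
P80 = (1/0.072615)² = 13.7713² = 189.65 µm

P80 = 189.6 µm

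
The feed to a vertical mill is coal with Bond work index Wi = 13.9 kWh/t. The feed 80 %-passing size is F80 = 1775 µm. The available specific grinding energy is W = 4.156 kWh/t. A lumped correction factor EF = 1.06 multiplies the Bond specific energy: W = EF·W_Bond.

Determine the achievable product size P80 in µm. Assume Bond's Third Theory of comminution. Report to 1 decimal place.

W = 10·Wi·[P80^(−½) − F80^(−½)]
W_Bond = W / EF = 4.156 / 1.06 = 3.9208 kWh/t
⇒ 1/√P80 = W_Bond/(10 Wi) + 1/√F80
  = 3.9208/(10·13.9) + 1/√1775 = 0.028207 + 0.023736 = 0.051943
P80 = (1/0.051943)² = 19.2521² = 370.64 µm

P80 = 370.6 µm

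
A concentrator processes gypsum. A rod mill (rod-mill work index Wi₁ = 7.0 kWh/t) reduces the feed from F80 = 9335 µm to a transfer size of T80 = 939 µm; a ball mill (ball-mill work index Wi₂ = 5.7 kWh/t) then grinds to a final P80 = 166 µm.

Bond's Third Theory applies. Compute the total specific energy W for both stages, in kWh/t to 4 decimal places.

W_Bond = 10·Wi·(1/√P₈₀ − 1/√F₈₀)
Stage 1 (9335→939 µm, Wi₁=7.0): W₁ = 10·7.0·(0.032634 − 0.010350) = 1.5599 kWh/t
Stage 2 (939→166 µm, Wi₂=5.7): W₂ = 10·5.7·(0.077615 − 0.032634) = 2.5639 kWh/t
W = W₁ + W₂ = 1.5599 + 2.5639 = 4.1238 kWh/t

W = 4.1238 kWh/t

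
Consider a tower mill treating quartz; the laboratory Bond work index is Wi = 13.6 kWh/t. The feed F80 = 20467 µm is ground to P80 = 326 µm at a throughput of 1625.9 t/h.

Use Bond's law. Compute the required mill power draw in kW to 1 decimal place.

W = 10 Wi / √P80 − 10 Wi / √F80
W = 10·13.6·(1/√326 − 1/√20467) = 10·13.6·(0.048395) = 6.5817 kWh/t
P_mill = W·ṁ = 6.5817·1625.9 = 10701.2 kW

P = 10701.2 kW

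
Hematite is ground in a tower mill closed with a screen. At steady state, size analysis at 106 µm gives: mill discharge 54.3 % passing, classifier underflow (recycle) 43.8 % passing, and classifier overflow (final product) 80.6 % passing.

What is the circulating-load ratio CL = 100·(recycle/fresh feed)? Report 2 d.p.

Mass balance on the −106 µm fraction:
d + r·d = r·u + o → r(d−u) = o−d
r = (80.6 − 54.3)/(54.3 − 43.8) = 26.3/10.5 = 2.5048
CL = 100·r = 250.48 %

CL = 250.48 %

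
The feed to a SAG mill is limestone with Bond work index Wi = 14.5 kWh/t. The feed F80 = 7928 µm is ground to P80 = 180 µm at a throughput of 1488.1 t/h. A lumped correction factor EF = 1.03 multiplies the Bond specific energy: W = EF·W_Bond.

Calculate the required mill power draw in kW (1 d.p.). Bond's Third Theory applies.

P = 14069.3 kW

Bond: W = 10·Wi·(1/√P80 − 1/√F80)
W = 10·14.5·(1/√180 − 1/√7928) = 10·14.5·(0.063305) = 9.1792 kWh/t
Apply correction: 9.1792 × 1.03 = 9.4545 kWh/t
Mill draw = 9.4545 × 1488.1 = 14069.3 kW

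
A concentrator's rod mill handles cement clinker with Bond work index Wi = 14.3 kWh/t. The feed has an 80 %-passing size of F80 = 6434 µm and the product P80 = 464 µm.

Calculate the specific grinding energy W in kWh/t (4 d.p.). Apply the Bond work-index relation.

W = 10·Wi·[P80^(−½) − F80^(−½)]
1/√464 = 0.046424;  1/√6434 = 0.012467
W = 10·14.3·(0.046424 − 0.012467) = 4.8558 kWh/t

W = 4.8558 kWh/t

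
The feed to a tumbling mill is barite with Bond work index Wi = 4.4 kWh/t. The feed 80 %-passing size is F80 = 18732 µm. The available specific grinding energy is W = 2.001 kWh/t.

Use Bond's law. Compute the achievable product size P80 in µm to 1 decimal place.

W_Bond = 10·Wi·(1/√P₈₀ − 1/√F₈₀)
⇒ 1/√P80 = W/(10·Wi) + 1/√F80
  = 2.0010/(10·4.4) + 1/√18732 = 0.045477 + 0.007306 = 0.052784
P80 = (1/0.052784)² = 18.9452² = 358.92 µm

P80 = 358.9 µm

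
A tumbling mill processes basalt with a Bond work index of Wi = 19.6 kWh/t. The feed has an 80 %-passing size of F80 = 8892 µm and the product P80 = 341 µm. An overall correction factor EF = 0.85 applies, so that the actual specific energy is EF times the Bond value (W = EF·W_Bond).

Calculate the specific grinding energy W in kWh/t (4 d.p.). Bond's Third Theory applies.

W = 7.2551 kWh/t

W = 10 Wi (P80^-0.5 − F80^-0.5)
1/√341 = 0.054153;  1/√8892 = 0.010605
W = 10·19.6·(0.054153 − 0.010605) = 8.5355 kWh/t
W_actual = 0.85 × 8.5355 = 7.2551 kWh/t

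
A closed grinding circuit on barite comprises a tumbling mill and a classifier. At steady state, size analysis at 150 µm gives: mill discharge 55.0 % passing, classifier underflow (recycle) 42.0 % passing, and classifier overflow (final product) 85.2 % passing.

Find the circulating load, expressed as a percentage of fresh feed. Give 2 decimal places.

Balance %-passing 150 µm (r = R/F):
(1+r)d = ru + o → r = (o−d)/(d−u)
r = (85.2 − 55.0)/(55.0 − 42.0) = 30.2/13.0 = 2.3231
CL = 100·r = 232.31 %

CL = 232.31 %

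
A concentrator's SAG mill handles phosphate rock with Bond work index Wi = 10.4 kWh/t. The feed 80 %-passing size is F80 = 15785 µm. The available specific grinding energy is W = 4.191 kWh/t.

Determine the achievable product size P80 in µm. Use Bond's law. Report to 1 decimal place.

P80 = 429.4 µm

W = 10·Wi·[P80^(−½) − F80^(−½)]
P80^(−½) = W/(10 Wi) + F80^(−½)
  = 4.1910/(10·10.4) + 1/√15785 = 0.040298 + 0.007959 = 0.048257
P80 = (1/0.048257)² = 20.7222² = 429.41 µm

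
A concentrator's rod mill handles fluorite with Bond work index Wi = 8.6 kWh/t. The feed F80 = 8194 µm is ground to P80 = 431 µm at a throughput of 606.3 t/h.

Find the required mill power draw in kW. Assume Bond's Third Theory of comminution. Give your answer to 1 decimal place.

P = 1935.6 kW

Bond: W = 10·Wi·(1/√P80 − 1/√F80)
W = 10·8.6·(1/√431 − 1/√8194) = 10·8.6·(0.037121) = 3.1924 kWh/t
P_mill = W·ṁ = 3.1924·606.3 = 1935.6 kW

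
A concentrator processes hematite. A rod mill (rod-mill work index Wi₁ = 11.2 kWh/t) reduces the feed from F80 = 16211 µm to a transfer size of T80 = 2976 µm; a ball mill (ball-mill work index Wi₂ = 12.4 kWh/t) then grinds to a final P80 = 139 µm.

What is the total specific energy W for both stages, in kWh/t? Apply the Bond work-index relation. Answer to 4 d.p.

W = 10 Wi (P80^-0.5 − F80^-0.5)
Stage 1 (16211→2976 µm, Wi₁=11.2): W₁ = 10·11.2·(0.018331 − 0.007854) = 1.1734 kWh/t
Stage 2 (2976→139 µm, Wi₂=12.4): W₂ = 10·12.4·(0.084819 − 0.018331) = 8.2445 kWh/t
W = W₁ + W₂ = 1.1734 + 8.2445 = 9.4179 kWh/t

W = 9.4179 kWh/t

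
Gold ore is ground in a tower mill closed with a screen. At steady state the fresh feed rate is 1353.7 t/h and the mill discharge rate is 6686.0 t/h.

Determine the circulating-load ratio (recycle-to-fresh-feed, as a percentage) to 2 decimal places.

Discharge = new feed + return, hence
R = M − F = 6686.0 − 1353.7 = 5332.3 t/h
CL = 100·R/F = 100·5332.3/1353.7 = 393.91 %

CL = 393.91 %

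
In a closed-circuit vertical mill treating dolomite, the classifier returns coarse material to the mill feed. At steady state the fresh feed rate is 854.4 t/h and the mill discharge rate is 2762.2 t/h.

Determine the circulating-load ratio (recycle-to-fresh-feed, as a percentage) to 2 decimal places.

CL = 223.29 %

Mill node: discharge = fresh + recycle.
R = M − F = 2762.2 − 854.4 = 1907.8 t/h
CL = 100·R/F = 100·1907.8/854.4 = 223.29 %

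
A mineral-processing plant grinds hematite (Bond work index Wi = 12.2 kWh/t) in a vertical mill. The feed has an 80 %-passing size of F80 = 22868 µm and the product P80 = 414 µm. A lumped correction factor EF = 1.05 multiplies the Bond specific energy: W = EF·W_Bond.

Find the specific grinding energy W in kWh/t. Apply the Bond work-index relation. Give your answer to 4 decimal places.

W = 5.4487 kWh/t

W = 10 Wi (1/√P80 − 1/√F80)  [Bond]
1/√414 = 0.049147;  1/√22868 = 0.006613
W = 10·12.2·(0.049147 − 0.006613) = 5.1892 kWh/t
Corrected W = EF·W_Bond = 1.05·5.1892 = 5.4487 kWh/t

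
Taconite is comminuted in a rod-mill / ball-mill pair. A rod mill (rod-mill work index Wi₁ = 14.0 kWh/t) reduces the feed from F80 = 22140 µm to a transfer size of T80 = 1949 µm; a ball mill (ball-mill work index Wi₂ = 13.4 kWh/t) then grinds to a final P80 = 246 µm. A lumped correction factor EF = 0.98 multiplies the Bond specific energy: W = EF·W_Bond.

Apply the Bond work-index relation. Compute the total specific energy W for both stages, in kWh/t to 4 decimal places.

W = 10 Wi (P80^-0.5 − F80^-0.5)
Stage 1 (22140→1949 µm, Wi₁=14.0): W₁ = 10·14.0·(0.022651 − 0.006721) = 2.2303 kWh/t
Stage 2 (1949→246 µm, Wi₂=13.4): W₂ = 10·13.4·(0.063758 − 0.022651) = 5.5082 kWh/t
W = W₁ + W₂ = 2.2303 + 5.5082 = 7.7385 kWh/t
Apply correction: 7.7385 × 0.98 = 7.5838 kWh/t

W = 7.5838 kWh/t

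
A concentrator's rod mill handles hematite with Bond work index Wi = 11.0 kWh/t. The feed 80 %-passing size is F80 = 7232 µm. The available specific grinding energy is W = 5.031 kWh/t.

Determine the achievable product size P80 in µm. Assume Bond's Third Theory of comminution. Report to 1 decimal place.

P80 = 302.5 µm

W = 10 Wi / √P80 − 10 Wi / √F80
⇒ 1/√P80 = W/(10 Wi) + 1/√F80
  = 5.0310/(10·11.0) + 1/√7232 = 0.045736 + 0.011759 = 0.057495
P80 = (1/0.057495)² = 17.3927² = 302.51 µm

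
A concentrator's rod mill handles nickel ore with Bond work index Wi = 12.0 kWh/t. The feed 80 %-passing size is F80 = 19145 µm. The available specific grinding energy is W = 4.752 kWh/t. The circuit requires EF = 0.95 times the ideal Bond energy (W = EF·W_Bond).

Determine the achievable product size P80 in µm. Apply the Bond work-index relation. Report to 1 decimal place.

W_Bond = 10·Wi·(1/√P₈₀ − 1/√F₈₀)
W_Bond = W / EF = 4.752 / 0.95 = 5.0021 kWh/t
P80^(−½) = W_Bond/(10 Wi) + F80^(−½)
  = 5.0021/(10·12.0) + 1/√19145 = 0.041684 + 0.007227 = 0.048911
P80 = (1/0.048911)² = 20.4451² = 418.00 µm

P80 = 418.0 µm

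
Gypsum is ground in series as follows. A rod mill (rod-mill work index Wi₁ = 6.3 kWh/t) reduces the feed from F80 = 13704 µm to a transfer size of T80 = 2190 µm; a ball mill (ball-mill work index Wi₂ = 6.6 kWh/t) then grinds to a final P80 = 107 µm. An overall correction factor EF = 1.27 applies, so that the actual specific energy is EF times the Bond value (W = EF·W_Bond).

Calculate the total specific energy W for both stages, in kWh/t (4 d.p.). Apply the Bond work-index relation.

W = 7.3383 kWh/t

W = 10·Wi·(P80^(-½) − F80^(-½))
Stage 1 (13704→2190 µm, Wi₁=6.3): W₁ = 10·6.3·(0.021369 − 0.008542) = 0.8081 kWh/t
Stage 2 (2190→107 µm, Wi₂=6.6): W₂ = 10·6.6·(0.096674 − 0.021369) = 4.9701 kWh/t
W = W₁ + W₂ = 0.8081 + 4.9701 = 5.7782 kWh/t
With EF = 1.27: W = 5.7782·1.27 = 7.3383 kWh/t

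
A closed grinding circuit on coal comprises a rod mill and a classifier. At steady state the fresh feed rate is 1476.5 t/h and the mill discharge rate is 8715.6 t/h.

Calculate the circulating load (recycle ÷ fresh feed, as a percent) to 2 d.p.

CL = 490.29 %

M = F + R at steady state, so:
R = M − F = 8715.6 − 1476.5 = 7239.1 t/h
CL = 100·R/F = 100·7239.1/1476.5 = 490.29 %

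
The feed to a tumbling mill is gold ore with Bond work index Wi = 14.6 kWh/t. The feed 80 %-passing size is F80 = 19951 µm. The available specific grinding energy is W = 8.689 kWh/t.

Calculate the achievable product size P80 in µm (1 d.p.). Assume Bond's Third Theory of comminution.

P80 = 225.5 µm

W = 10 Wi (P80^-0.5 − F80^-0.5)
1/√P80 = 1/√F80 + W/(10·Wi)
  = 8.6890/(10·14.6) + 1/√19951 = 0.059514 + 0.007080 = 0.066593
P80 = (1/0.066593)² = 15.0165² = 225.50 µm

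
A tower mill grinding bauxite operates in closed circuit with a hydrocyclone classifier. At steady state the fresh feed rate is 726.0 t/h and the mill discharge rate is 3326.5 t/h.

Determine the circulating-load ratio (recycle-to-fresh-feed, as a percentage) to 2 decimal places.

Steady state: M = F + R.
R = M − F = 3326.5 − 726.0 = 2600.5 t/h
CL = 100·R/F = 100·2600.5/726.0 = 358.20 %

CL = 358.20 %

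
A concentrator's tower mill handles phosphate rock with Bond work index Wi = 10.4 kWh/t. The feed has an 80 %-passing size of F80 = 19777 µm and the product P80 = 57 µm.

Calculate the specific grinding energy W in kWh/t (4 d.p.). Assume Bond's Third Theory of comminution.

Bond: W = 10·Wi·(1/√P80 − 1/√F80)
1/√57 = 0.132453;  1/√19777 = 0.007111
W = 10·10.4·(0.132453 − 0.007111) = 13.0356 kWh/t

W = 13.0356 kWh/t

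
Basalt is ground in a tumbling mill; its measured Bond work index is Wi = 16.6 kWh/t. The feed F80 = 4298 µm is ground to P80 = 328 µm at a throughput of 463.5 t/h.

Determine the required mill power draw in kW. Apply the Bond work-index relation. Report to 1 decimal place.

P = 3074.7 kW

W = 10 Wi (1/√P80 − 1/√F80)  [Bond]
W = 10·16.6·(1/√328 − 1/√4298) = 10·16.6·(0.039962) = 6.6338 kWh/t
P = W·T = 6.6338·463.5 = 3074.7 kW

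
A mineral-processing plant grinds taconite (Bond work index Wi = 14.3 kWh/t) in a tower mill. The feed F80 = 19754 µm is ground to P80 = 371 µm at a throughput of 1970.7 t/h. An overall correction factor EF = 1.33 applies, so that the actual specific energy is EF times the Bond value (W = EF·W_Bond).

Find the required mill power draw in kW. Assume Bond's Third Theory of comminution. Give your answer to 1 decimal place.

P = 16792.3 kW

W = 10·Wi·[P80^(−½) − F80^(−½)]
W = 10·14.3·(1/√371 − 1/√19754) = 10·14.3·(0.044802) = 6.4068 kWh/t
Apply correction: 6.4068 × 1.33 = 8.5210 kWh/t
Power = W × throughput = 8.5210 kWh/t × 1970.7 t/h = 16792.3 kW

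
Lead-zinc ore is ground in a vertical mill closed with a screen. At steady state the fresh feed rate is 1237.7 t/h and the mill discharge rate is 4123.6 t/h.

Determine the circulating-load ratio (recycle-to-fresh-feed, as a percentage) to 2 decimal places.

Discharge = new feed + return, hence
R = M − F = 4123.6 − 1237.7 = 2885.9 t/h
CL = 100·R/F = 100·2885.9/1237.7 = 233.17 %

CL = 233.17 %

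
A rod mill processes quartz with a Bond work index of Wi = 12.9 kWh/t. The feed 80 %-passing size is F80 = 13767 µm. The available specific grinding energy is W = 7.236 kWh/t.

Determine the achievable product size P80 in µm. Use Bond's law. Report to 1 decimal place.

P80 = 239.5 µm

W = 10 Wi (1/√P80 − 1/√F80)  [Bond]
1/√P80 = 1/√F80 + W/(10·Wi)
  = 7.2360/(10·12.9) + 1/√13767 = 0.056093 + 0.008523 = 0.064616
P80 = (1/0.064616)² = 15.4761² = 239.51 µm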